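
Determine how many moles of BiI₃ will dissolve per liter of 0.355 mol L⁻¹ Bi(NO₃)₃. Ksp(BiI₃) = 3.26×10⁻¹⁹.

3.24×10⁻⁷ M

BiI₃(s) ⇌ Bi³⁺(aq) + 3 I⁻(aq)
Bi³⁺ is already present at 0.355 mol L⁻¹. If s mol/L of BiI₃ dissolves, [I⁻] = 3s while [Bi³⁺] ≈ 0.355 mol L⁻¹.
Ksp = [Bi³⁺][I⁻]^3 = (0.355)(3s)^3
(3s)^3 = 3.26×10⁻¹⁹ / (0.355) = 9.18×10⁻¹⁹
s = 3.24×10⁻⁷ mol L⁻¹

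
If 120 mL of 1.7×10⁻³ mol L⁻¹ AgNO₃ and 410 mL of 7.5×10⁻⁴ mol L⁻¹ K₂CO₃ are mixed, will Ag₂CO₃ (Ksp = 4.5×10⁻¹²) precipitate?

Yes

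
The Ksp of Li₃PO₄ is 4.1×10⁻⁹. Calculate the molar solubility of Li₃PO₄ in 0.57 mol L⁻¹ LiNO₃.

2.2×10⁻⁸ M

Li₃PO₄(s) ⇌ 3 Li⁺(aq) + PO₄³⁻(aq)
The solution already contains Li⁺ at 0.57 mol L⁻¹. Let s be the molar solubility of Li₃PO₄.
[Li⁺] ≈ 0.57 mol L⁻¹ (common ion dominates); [PO₄³⁻] = s.
Ksp = [Li⁺]^3[PO₄³⁻] = (0.57)^3s
s = 4.1×10⁻⁹ / (0.57)^3 = 2.2×10⁻⁸
s = 2.2×10⁻⁸ mol L⁻¹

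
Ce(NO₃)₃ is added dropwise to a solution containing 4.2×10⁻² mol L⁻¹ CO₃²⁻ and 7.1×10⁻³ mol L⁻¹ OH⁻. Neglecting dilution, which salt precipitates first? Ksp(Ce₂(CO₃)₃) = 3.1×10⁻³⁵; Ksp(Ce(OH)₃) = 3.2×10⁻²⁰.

A salt starts to precipitate once the ion product Q reaches its Ksp.
For Ce₂(CO₃)₃: [Ce³⁺] = (Ksp/[CO₃²⁻]^3)^(1/2) = 6.5×10⁻¹⁶ mol L⁻¹
For Ce(OH)₃: [Ce³⁺] = (Ksp/[OH⁻]^3) = 8.9×10⁻¹⁴ mol L⁻¹
Since Ce₂(CO₃)₃ needs less Ce³⁺ to reach saturation, it precipitates first.

Ce₂(CO₃)₃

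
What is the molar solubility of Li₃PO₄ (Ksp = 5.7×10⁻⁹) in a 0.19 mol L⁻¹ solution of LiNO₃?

8.3×10⁻⁷ M

Li₃PO₄(s) ⇌ 3 Li⁺(aq) + PO₄³⁻(aq)
With Li⁺ already at 0.19 mol L⁻¹ and s small, take [Li⁺] ≈ 0.19 mol L⁻¹ and [PO₄³⁻] = s.
Ksp = [Li⁺]^3[PO₄³⁻] = (0.19)^3s
s = 5.7×10⁻⁹ / (0.19)^3 = 8.3×10⁻⁷
s = 8.3×10⁻⁷ mol L⁻¹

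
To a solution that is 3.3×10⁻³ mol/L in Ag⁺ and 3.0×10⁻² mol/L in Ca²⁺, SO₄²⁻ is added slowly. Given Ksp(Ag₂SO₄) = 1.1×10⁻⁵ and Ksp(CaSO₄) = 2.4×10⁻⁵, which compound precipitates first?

CaSO₄

Precipitation begins when Q = Ksp.
For Ag₂SO₄: [SO₄²⁻] = (Ksp/[Ag⁺]^2) = 1.0 mol/L
For CaSO₄: [SO₄²⁻] = (Ksp/[Ca²⁺]) = 8.0×10⁻⁴ mol/L
CaSO₄ requires the lower [SO₄²⁻], so it precipitates first.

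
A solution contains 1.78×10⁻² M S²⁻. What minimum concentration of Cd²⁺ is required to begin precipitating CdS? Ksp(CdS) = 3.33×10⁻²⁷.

1.87×10⁻²⁵ M

A salt starts to precipitate once the ion product Q reaches its Ksp.
CdS(s) ⇌ Cd²⁺(aq) + S²⁻(aq)
Ksp = [Cd²⁺][S²⁻] = [Cd²⁺](1.78×10⁻²)
[Cd²⁺] = 3.33×10⁻²⁷ / (1.78×10⁻²) = 1.87×10⁻²⁵
[Cd²⁺] = 1.87×10⁻²⁵ M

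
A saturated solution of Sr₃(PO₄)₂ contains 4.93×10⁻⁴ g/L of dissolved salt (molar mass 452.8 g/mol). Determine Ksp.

Ksp = 1.65×10⁻²⁸

s = (4.93×10⁻⁴ g L⁻¹)/(452.8 g mol⁻¹) = 1.0888×10⁻⁶ M
Sr₃(PO₄)₂(s) ⇌ 3 Sr²⁺(aq) + 2 PO₄³⁻(aq)
Call the molar solubility s, so that [Sr²⁺] = 3s and [PO₄³⁻] = 2s.
Ksp = [Sr²⁺]^3[PO₄³⁻]^2 = (3s)^3 · (2s)^2 = 108s^5
Ksp = 108 × (1.0888×10⁻⁶)^5 = 1.65×10⁻²⁸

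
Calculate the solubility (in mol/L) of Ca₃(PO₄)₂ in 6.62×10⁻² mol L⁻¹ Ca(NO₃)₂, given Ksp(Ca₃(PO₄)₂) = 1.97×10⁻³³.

1.30×10⁻¹⁵ M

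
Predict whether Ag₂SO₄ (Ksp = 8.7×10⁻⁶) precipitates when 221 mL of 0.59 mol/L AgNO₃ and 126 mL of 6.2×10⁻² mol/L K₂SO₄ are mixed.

Yes

After mixing, V = 221 mL + 126 mL = 347 mL.
[Ag⁺] = (0.59)(221)/347 = 0.38 mol/L
[SO₄²⁻] = (6.2×10⁻²)(126)/347 = 2.3×10⁻² mol/L
Q = [Ag⁺]^2[SO₄²⁻] = 3.2×10⁻³
Since Q (3.2×10⁻³) exceeds Ksp (8.7×10⁻⁶), Ag₂SO₄ will precipitate.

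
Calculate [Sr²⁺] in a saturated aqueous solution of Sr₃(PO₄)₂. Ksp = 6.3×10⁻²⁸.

4.3×10⁻⁶ M

Sr₃(PO₄)₂(s) ⇌ 3 Sr²⁺(aq) + 2 PO₄³⁻(aq)
Let s be the molar solubility. Then [Sr²⁺] = 3s and [PO₄³⁻] = 2s.
Ksp = [Sr²⁺]^3[PO₄³⁻]^2 = (3s)^3 · (2s)^2 = 108s^5 = 6.3×10⁻²⁸
s = 1.4×10⁻⁶ mol L⁻¹
[Sr²⁺] = 3s = 4.3×10⁻⁶ mol L⁻¹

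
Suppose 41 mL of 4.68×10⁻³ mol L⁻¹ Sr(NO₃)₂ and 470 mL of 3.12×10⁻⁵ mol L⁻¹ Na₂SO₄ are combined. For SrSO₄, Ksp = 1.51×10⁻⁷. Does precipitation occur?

No

After mixing, V = 41 mL + 470 mL = 511 mL.
[Sr²⁺] = (4.68×10⁻³)(41)/511 = 3.75×10⁻⁴ mol L⁻¹
[SO₄²⁻] = (3.12×10⁻⁵)(470)/511 = 2.87×10⁻⁵ mol L⁻¹
Q = [Sr²⁺][SO₄²⁻] = 1.08×10⁻⁸
Q = 1.08×10⁻⁸ < Ksp = 1.51×10⁻⁷, so the solution is unsaturated and no precipitate forms.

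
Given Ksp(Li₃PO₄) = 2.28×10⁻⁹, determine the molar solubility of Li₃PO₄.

3.03×10⁻³ M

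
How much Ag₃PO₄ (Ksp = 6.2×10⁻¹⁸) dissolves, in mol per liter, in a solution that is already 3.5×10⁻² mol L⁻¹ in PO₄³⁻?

1.9×10⁻⁶ M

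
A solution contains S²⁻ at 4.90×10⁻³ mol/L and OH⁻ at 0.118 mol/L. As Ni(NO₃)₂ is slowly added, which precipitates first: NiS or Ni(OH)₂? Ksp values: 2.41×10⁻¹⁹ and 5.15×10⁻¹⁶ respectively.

Each salt precipitates once Q = Ksp for that salt.
For NiS: [Ni²⁺] = (Ksp/[S²⁻]) = 4.92×10⁻¹⁷ mol/L
For Ni(OH)₂: [Ni²⁺] = (Ksp/[OH⁻]^2) = 3.70×10⁻¹⁴ mol/L
NiS requires the lower [Ni²⁺], so it precipitates first.

NiS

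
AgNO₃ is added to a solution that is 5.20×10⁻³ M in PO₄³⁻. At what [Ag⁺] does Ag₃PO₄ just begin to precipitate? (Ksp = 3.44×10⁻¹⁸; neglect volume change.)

8.71×10⁻⁶ M

Each salt precipitates once Q = Ksp for that salt.
Ag₃PO₄(s) ⇌ 3 Ag⁺(aq) + PO₄³⁻(aq)
Ksp = [Ag⁺]^3[PO₄³⁻] = [Ag⁺]^3(5.20×10⁻³)
[Ag⁺]^3 = 3.44×10⁻¹⁸ / (5.20×10⁻³) = 6.62×10⁻¹⁶
[Ag⁺] = 8.71×10⁻⁶ M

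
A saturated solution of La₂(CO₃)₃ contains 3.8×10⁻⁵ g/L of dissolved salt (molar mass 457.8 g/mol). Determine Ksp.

Ksp = 4.3×10⁻³⁴

Convert to molarity: s = 3.8×10⁻⁵ / 457.8 = 8.301×10⁻⁸ mol/L
La₂(CO₃)₃(s) ⇌ 2 La³⁺(aq) + 3 CO₃²⁻(aq)
With molar solubility s: [La³⁺] = 2s, [CO₃²⁻] = 3s.
Ksp = [La³⁺]^2[CO₃²⁻]^3 = (2s)^2 · (3s)^3 = 108s^5
Ksp = 108 × (8.301×10⁻⁸)^5 = 4.3×10⁻³⁴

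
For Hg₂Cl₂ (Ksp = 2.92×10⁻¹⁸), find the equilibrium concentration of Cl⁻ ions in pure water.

1.80×10⁻⁶ M

Hg₂Cl₂(s) ⇌ Hg₂²⁺(aq) + 2 Cl⁻(aq)
Call the molar solubility s, so that [Hg₂²⁺] = s and [Cl⁻] = 2s.
Ksp = [Hg₂²⁺][Cl⁻]^2 = s · (2s)^2 = 4s^3 = 2.92×10⁻¹⁸
s = 9.00×10⁻⁷ mol/L
[Cl⁻] = 2s = 1.80×10⁻⁶ mol/L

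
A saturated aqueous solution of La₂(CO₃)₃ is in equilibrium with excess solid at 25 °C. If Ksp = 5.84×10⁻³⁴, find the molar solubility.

8.84×10⁻⁸ M

La₂(CO₃)₃(s) ⇌ 2 La³⁺(aq) + 3 CO₃²⁻(aq)
With molar solubility s: [La³⁺] = 2s, [CO₃²⁻] = 3s.
Ksp = [La³⁺]^2[CO₃²⁻]^3 = (2s)^2 · (3s)^3 = 108s^5
108s^5 = 5.84×10⁻³⁴  ⇒  s^5 = 5.41×10⁻³⁶
s = (5.41×10⁻³⁶)^(1/5) = 8.84×10⁻⁸ mol/L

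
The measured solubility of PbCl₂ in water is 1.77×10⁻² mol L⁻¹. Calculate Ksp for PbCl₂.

PbCl₂(s) ⇌ Pb²⁺(aq) + 2 Cl⁻(aq)
Let s be the molar solubility. Then [Pb²⁺] = s and [Cl⁻] = 2s.
Ksp = [Pb²⁺][Cl⁻]^2 = s · (2s)^2 = 4s^3
Ksp = 4 × (1.77×10⁻²)^3 = 2.22×10⁻⁵

Ksp = 2.22×10⁻⁵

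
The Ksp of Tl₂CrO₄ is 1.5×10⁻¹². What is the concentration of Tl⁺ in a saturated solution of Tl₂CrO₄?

Tl₂CrO₄(s) ⇌ 2 Tl⁺(aq) + CrO₄²⁻(aq)
Call the molar solubility s, so that [Tl⁺] = 2s and [CrO₄²⁻] = s.
Ksp = [Tl⁺]^2[CrO₄²⁻] = (2s)^2 · s = 4s^3 = 1.5×10⁻¹²
s = 7.2×10⁻⁵ mol L⁻¹
[Tl⁺] = 2s = 1.4×10⁻⁴ mol L⁻¹

1.4×10⁻⁴ M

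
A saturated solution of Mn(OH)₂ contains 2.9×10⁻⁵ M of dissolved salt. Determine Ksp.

Ksp = 9.8×10⁻¹⁴

Mn(OH)₂(s) ⇌ Mn²⁺(aq) + 2 OH⁻(aq)
If s mol/L of Mn(OH)₂ dissolves, [Mn²⁺] = s and [OH⁻] = 2s.
Ksp = [Mn²⁺][OH⁻]^2 = s · (2s)^2 = 4s^3
Ksp = 4 × (2.9×10⁻⁵)^3 = 9.8×10⁻¹⁴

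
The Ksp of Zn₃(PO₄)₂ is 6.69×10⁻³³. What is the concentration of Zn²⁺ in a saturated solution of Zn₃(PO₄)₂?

4.32×10⁻⁷ M

Zn₃(PO₄)₂(s) ⇌ 3 Zn²⁺(aq) + 2 PO₄³⁻(aq)
Call the molar solubility s, so that [Zn²⁺] = 3s and [PO₄³⁻] = 2s.
Ksp = [Zn²⁺]^3[PO₄³⁻]^2 = (3s)^3 · (2s)^2 = 108s^5 = 6.69×10⁻³³
s = 1.44×10⁻⁷ mol L⁻¹
[Zn²⁺] = 3s = 4.32×10⁻⁷ mol L⁻¹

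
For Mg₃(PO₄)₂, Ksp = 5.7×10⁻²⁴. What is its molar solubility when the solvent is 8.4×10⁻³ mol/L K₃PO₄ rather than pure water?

Mg₃(PO₄)₂(s) ⇌ 3 Mg²⁺(aq) + 2 PO₄³⁻(aq)
PO₄³⁻ is already present at 8.4×10⁻³ mol/L. If s mol/L of Mg₃(PO₄)₂ dissolves, [Mg²⁺] = 3s while [PO₄³⁻] ≈ 8.4×10⁻³ mol/L.
Ksp = [Mg²⁺]^3[PO₄³⁻]^2 = (3s)^3(8.4×10⁻³)^2
(3s)^3 = 5.7×10⁻²⁴ / (8.4×10⁻³)^2 = 8.1×10⁻²⁰
s = 1.4×10⁻⁷ mol/L

1.4×10⁻⁷ M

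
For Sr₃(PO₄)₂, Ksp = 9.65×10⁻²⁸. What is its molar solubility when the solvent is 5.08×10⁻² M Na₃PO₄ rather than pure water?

Sr₃(PO₄)₂(s) ⇌ 3 Sr²⁺(aq) + 2 PO₄³⁻(aq)
The solution already contains PO₄³⁻ at 5.08×10⁻² M. Let s be the molar solubility of Sr₃(PO₄)₂.
[PO₄³⁻] ≈ 5.08×10⁻² M (common ion dominates); [Sr²⁺] = 3s.
Ksp = [Sr²⁺]^3[PO₄³⁻]^2 = (3s)^3(5.08×10⁻²)^2
(3s)^3 = 9.65×10⁻²⁸ / (5.08×10⁻²)^2 = 3.74×10⁻²⁵
s = 2.40×10⁻⁹ M

2.40×10⁻⁹ M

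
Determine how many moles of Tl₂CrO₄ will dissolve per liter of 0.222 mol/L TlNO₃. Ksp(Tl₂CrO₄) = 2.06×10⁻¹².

Tl₂CrO₄(s) ⇌ 2 Tl⁺(aq) + CrO₄²⁻(aq)
Tl⁺ is already present at 0.222 mol/L. If s mol/L of Tl₂CrO₄ dissolves, [CrO₄²⁻] = s while [Tl⁺] ≈ 0.222 mol/L.
Ksp = [Tl⁺]^2[CrO₄²⁻] = (0.222)^2s
s = 2.06×10⁻¹² / (0.222)^2 = 4.18×10⁻¹¹
s = 4.18×10⁻¹¹ mol/L

4.18×10⁻¹¹ M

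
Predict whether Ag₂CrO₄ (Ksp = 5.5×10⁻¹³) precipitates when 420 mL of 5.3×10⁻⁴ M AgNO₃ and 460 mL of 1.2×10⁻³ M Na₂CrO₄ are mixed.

Yes

The combined volume is 880 mL.
[Ag⁺] = (5.3×10⁻⁴)(420)/880 = 2.5×10⁻⁴ M
[CrO₄²⁻] = (1.2×10⁻³)(460)/880 = 6.3×10⁻⁴ M
Q = [Ag⁺]^2[CrO₄²⁻] = 4.0×10⁻¹¹
Because Q > Ksp (4.0×10⁻¹¹ vs 5.5×10⁻¹³), a precipitate of Ag₂CrO₄ forms.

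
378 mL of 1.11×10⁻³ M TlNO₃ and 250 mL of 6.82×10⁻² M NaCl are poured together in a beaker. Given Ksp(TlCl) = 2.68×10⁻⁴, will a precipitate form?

No

Total volume after mixing = 378 + 250 = 628 mL.
[Tl⁺] = (1.11×10⁻³)(378)/628 = 6.68×10⁻⁴ M
[Cl⁻] = (6.82×10⁻²)(250)/628 = 2.71×10⁻² M
Q = [Tl⁺][Cl⁻] = 1.81×10⁻⁵
Q = 1.81×10⁻⁵ < Ksp = 2.68×10⁻⁴, so the solution is unsaturated and no precipitate forms.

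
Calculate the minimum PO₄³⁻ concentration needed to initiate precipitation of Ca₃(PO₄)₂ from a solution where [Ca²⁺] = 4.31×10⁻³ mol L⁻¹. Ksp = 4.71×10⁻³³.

2.43×10⁻¹³ M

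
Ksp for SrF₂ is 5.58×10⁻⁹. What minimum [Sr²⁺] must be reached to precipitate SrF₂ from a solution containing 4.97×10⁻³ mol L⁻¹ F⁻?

2.26×10⁻⁴ M

Precipitation begins when Q = Ksp.
SrF₂(s) ⇌ Sr²⁺(aq) + 2 F⁻(aq)
Ksp = [Sr²⁺][F⁻]^2 = [Sr²⁺](4.97×10⁻³)^2
[Sr²⁺] = 5.58×10⁻⁹ / (4.97×10⁻³)^2 = 2.26×10⁻⁴
[Sr²⁺] = 2.26×10⁻⁴ mol L⁻¹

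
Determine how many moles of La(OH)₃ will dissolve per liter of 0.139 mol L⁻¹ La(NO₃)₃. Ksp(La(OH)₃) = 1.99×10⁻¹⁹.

La(OH)₃(s) ⇌ La³⁺(aq) + 3 OH⁻(aq)
Let s be the solubility of La(OH)₃ here. The common ion gives [La³⁺] ≈ 0.139 mol L⁻¹, and [OH⁻] = 3s.
Ksp = [La³⁺][OH⁻]^3 = (0.139)(3s)^3
(3s)^3 = 1.99×10⁻¹⁹ / (0.139) = 1.43×10⁻¹⁸
s = 3.76×10⁻⁷ mol L⁻¹

3.76×10⁻⁷ M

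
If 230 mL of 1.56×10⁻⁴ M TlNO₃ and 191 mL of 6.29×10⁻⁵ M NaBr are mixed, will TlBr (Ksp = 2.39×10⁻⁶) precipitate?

No

The combined volume is 421 mL.
[Tl⁺] = (1.56×10⁻⁴)(230)/421 = 8.52×10⁻⁵ M
[Br⁻] = (6.29×10⁻⁵)(191)/421 = 2.85×10⁻⁵ M
Q = [Tl⁺][Br⁻] = 2.43×10⁻⁹
Q < Ksp (2.43×10⁻⁹ vs 2.39×10⁻⁶); the solution remains unsaturated and no precipitate forms.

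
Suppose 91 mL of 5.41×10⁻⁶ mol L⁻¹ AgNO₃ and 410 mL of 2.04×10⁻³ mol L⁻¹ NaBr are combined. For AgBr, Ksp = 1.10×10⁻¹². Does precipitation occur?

After mixing, V = 91 mL + 410 mL = 501 mL.
[Ag⁺] = (5.41×10⁻⁶)(91)/501 = 9.83×10⁻⁷ mol L⁻¹
[Br⁻] = (2.04×10⁻³)(410)/501 = 1.67×10⁻³ mol L⁻¹
Q = [Ag⁺][Br⁻] = 1.64×10⁻⁹
Since Q (1.64×10⁻⁹) exceeds Ksp (1.10×10⁻¹²), AgBr will precipitate.

Yes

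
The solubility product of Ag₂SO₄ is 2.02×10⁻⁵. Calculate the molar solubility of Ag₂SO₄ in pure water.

Ag₂SO₄(s) ⇌ 2 Ag⁺(aq) + SO₄²⁻(aq)
If s mol/L of Ag₂SO₄ dissolves, [Ag⁺] = 2s and [SO₄²⁻] = s.
Ksp = [Ag⁺]^2[SO₄²⁻] = (2s)^2 · s = 4s^3
4s^3 = 2.02×10⁻⁵  ⇒  s^3 = 5.05×10⁻⁶
Taking the 3rd root, s = 1.72×10⁻² mol L⁻¹.

1.72×10⁻² M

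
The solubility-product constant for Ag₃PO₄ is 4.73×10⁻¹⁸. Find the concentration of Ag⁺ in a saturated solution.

Ag₃PO₄(s) ⇌ 3 Ag⁺(aq) + PO₄³⁻(aq)
Let s be the molar solubility. Then [Ag⁺] = 3s and [PO₄³⁻] = s.
Ksp = [Ag⁺]^3[PO₄³⁻] = (3s)^3 · s = 27s^4 = 4.73×10⁻¹⁸
s = 2.05×10⁻⁵ mol/L
[Ag⁺] = 3s = 6.14×10⁻⁵ mol/L

6.14×10⁻⁵ M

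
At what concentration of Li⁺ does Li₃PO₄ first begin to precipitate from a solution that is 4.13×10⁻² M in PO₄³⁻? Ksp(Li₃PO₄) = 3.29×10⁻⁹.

4.30×10⁻³ M

Precipitation begins when Q = Ksp.
Li₃PO₄(s) ⇌ 3 Li⁺(aq) + PO₄³⁻(aq)
Ksp = [Li⁺]^3[PO₄³⁻] = [Li⁺]^3(4.13×10⁻²)
[Li⁺]^3 = 3.29×10⁻⁹ / (4.13×10⁻²) = 7.97×10⁻⁸
[Li⁺] = 4.30×10⁻³ M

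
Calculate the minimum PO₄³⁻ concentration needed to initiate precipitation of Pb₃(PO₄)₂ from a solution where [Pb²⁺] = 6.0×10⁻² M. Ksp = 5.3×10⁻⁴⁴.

Each salt precipitates once Q = Ksp for that salt.
Pb₃(PO₄)₂(s) ⇌ 3 Pb²⁺(aq) + 2 PO₄³⁻(aq)
Ksp = [Pb²⁺]^3[PO₄³⁻]^2 = [PO₄³⁻]^2(6.0×10⁻²)^3
[PO₄³⁻]^2 = 5.3×10⁻⁴⁴ / (6.0×10⁻²)^3 = 2.5×10⁻⁴⁰
[PO₄³⁻] = 1.6×10⁻²⁰ M

1.6×10⁻²⁰ M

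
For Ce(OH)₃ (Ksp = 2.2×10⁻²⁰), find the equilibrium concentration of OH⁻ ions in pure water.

Ce(OH)₃(s) ⇌ Ce³⁺(aq) + 3 OH⁻(aq)
Call the molar solubility s, so that [Ce³⁺] = s and [OH⁻] = 3s.
Ksp = [Ce³⁺][OH⁻]^3 = s · (3s)^3 = 27s^4 = 2.2×10⁻²⁰
s = 5.3×10⁻⁶ mol L⁻¹
[OH⁻] = 3s = 1.6×10⁻⁵ mol L⁻¹

1.6×10⁻⁵ M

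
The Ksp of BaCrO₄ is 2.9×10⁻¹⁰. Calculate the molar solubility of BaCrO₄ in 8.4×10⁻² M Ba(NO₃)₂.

3.5×10⁻⁹ M

BaCrO₄(s) ⇌ Ba²⁺(aq) + CrO₄²⁻(aq)
Let s be the solubility of BaCrO₄ here. The common ion gives [Ba²⁺] ≈ 8.4×10⁻² M, and [CrO₄²⁻] = s.
Ksp = [Ba²⁺][CrO₄²⁻] = (8.4×10⁻²)s
s = 2.9×10⁻¹⁰ / (8.4×10⁻²) = 3.5×10⁻⁹
s = 3.5×10⁻⁹ M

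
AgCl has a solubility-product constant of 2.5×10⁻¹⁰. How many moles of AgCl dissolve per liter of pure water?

1.6×10⁻⁵ M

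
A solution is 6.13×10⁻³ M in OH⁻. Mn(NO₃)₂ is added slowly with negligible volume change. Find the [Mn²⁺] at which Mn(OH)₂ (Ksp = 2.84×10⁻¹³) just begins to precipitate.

7.56×10⁻⁹ M

A salt starts to precipitate once the ion product Q reaches its Ksp.
Mn(OH)₂(s) ⇌ Mn²⁺(aq) + 2 OH⁻(aq)
Ksp = [Mn²⁺][OH⁻]^2 = [Mn²⁺](6.13×10⁻³)^2
[Mn²⁺] = 2.84×10⁻¹³ / (6.13×10⁻³)^2 = 7.56×10⁻⁹
[Mn²⁺] = 7.56×10⁻⁹ M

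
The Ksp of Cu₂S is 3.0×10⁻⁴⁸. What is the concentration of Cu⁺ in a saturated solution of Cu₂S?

Cu₂S(s) ⇌ 2 Cu⁺(aq) + S²⁻(aq)
For each mole of Cu₂S that dissolves per liter, [Cu⁺] = 2s and [S²⁻] = s; let s denote this solubility.
Ksp = [Cu⁺]^2[S²⁻] = (2s)^2 · s = 4s^3 = 3.0×10⁻⁴⁸
s = 9.1×10⁻¹⁷ mol L⁻¹
[Cu⁺] = 2s = 1.8×10⁻¹⁶ mol L⁻¹

1.8×10⁻¹⁶ M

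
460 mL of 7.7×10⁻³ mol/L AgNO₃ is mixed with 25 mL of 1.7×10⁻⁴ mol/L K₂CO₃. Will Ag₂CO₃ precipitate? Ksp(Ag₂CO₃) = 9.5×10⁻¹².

Yes

Total volume after mixing = 460 + 25 = 485 mL.
[Ag⁺] = (7.7×10⁻³)(460)/485 = 7.3×10⁻³ mol/L
[CO₃²⁻] = (1.7×10⁻⁴)(25)/485 = 8.8×10⁻⁶ mol/L
Q = [Ag⁺]^2[CO₃²⁻] = 4.7×10⁻¹⁰
Q = 4.7×10⁻¹⁰ > Ksp = 9.5×10⁻¹², so the solution is supersaturated and Ag₂CO₃ precipitates.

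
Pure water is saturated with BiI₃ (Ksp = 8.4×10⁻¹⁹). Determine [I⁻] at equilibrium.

4.0×10⁻⁵ M

BiI₃(s) ⇌ Bi³⁺(aq) + 3 I⁻(aq)
For each mole of BiI₃ that dissolves per liter, [Bi³⁺] = s and [I⁻] = 3s; let s denote this solubility.
Ksp = [Bi³⁺][I⁻]^3 = s · (3s)^3 = 27s^4 = 8.4×10⁻¹⁹
s = 1.3×10⁻⁵ M
[I⁻] = 3s = 4.0×10⁻⁵ M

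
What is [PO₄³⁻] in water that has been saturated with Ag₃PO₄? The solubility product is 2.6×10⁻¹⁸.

1.8×10⁻⁵ M

Ag₃PO₄(s) ⇌ 3 Ag⁺(aq) + PO₄³⁻(aq)
With molar solubility s: [Ag⁺] = 3s, [PO₄³⁻] = s.
Ksp = [Ag⁺]^3[PO₄³⁻] = (3s)^3 · s = 27s^4 = 2.6×10⁻¹⁸
s = 1.8×10⁻⁵ mol/L
[PO₄³⁻] = s = 1.8×10⁻⁵ mol/L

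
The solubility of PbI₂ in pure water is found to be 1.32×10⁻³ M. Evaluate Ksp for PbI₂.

Ksp = 9.20×10⁻⁹

PbI₂(s) ⇌ Pb²⁺(aq) + 2 I⁻(aq)
Call the molar solubility s, so that [Pb²⁺] = s and [I⁻] = 2s.
Ksp = [Pb²⁺][I⁻]^2 = s · (2s)^2 = 4s^3
Ksp = 4 × (1.32×10⁻³)^3 = 9.20×10⁻⁹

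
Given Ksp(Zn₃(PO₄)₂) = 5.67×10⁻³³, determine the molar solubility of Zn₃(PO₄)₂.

1.39×10⁻⁷ M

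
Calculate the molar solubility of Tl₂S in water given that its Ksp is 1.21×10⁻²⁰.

1.45×10⁻⁷ M

Tl₂S(s) ⇌ 2 Tl⁺(aq) + S²⁻(aq)
Let s be the molar solubility. Then [Tl⁺] = 2s and [S²⁻] = s.
Ksp = [Tl⁺]^2[S²⁻] = (2s)^2 · s = 4s^3
4s^3 = 1.21×10⁻²⁰  ⇒  s^3 = 3.03×10⁻²¹
Taking the 3rd root, s = 1.45×10⁻⁷ mol/L.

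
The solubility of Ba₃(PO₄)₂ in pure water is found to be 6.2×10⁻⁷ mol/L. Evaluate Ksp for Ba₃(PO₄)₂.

Ksp = 9.9×10⁻³⁰

Ba₃(PO₄)₂(s) ⇌ 3 Ba²⁺(aq) + 2 PO₄³⁻(aq)
If s mol/L of Ba₃(PO₄)₂ dissolves, [Ba²⁺] = 3s and [PO₄³⁻] = 2s.
Ksp = [Ba²⁺]^3[PO₄³⁻]^2 = (3s)^3 · (2s)^2 = 108s^5
Ksp = 108 × (6.2×10⁻⁷)^5 = 9.9×10⁻³⁰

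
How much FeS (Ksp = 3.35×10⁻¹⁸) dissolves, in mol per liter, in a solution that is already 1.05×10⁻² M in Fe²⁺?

3.19×10⁻¹⁶ M

FeS(s) ⇌ Fe²⁺(aq) + S²⁻(aq)
With Fe²⁺ already at 1.05×10⁻² M and s small, take [Fe²⁺] ≈ 1.05×10⁻² M and [S²⁻] = s.
Ksp = [Fe²⁺][S²⁻] = (1.05×10⁻²)s
s = 3.35×10⁻¹⁸ / (1.05×10⁻²) = 3.19×10⁻¹⁶
s = 3.19×10⁻¹⁶ M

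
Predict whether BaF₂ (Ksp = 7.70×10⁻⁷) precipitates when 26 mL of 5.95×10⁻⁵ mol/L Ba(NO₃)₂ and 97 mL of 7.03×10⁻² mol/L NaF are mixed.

No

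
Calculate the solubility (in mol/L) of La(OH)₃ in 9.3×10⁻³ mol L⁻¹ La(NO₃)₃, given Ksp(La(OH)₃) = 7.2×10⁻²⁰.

6.6×10⁻⁷ M

La(OH)₃(s) ⇌ La³⁺(aq) + 3 OH⁻(aq)
La³⁺ is already present at 9.3×10⁻³ mol L⁻¹. If s mol/L of La(OH)₃ dissolves, [OH⁻] = 3s while [La³⁺] ≈ 9.3×10⁻³ mol L⁻¹.
Ksp = [La³⁺][OH⁻]^3 = (9.3×10⁻³)(3s)^3
(3s)^3 = 7.2×10⁻²⁰ / (9.3×10⁻³) = 7.7×10⁻¹⁸
s = 6.6×10⁻⁷ mol L⁻¹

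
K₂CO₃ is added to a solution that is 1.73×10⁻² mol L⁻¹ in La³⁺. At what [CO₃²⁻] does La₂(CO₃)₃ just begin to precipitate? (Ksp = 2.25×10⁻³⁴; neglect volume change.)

9.09×10⁻¹¹ M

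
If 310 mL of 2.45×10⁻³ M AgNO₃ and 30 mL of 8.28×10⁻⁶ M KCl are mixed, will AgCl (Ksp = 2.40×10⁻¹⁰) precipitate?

Yes

Total volume after mixing = 310 + 30 = 340 mL.
[Ag⁺] = (2.45×10⁻³)(310)/340 = 2.23×10⁻³ M
[Cl⁻] = (8.28×10⁻⁶)(30)/340 = 7.31×10⁻⁷ M
Q = [Ag⁺][Cl⁻] = 1.63×10⁻⁹
Since Q (1.63×10⁻⁹) exceeds Ksp (2.40×10⁻¹⁰), AgCl will precipitate.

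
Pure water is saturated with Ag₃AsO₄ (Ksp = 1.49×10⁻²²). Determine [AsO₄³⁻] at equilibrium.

1.53×10⁻⁶ M

Ag₃AsO₄(s) ⇌ 3 Ag⁺(aq) + AsO₄³⁻(aq)
Let s be the molar solubility. Then [Ag⁺] = 3s and [AsO₄³⁻] = s.
Ksp = [Ag⁺]^3[AsO₄³⁻] = (3s)^3 · s = 27s^4 = 1.49×10⁻²²
s = 1.53×10⁻⁶ M
[AsO₄³⁻] = s = 1.53×10⁻⁶ M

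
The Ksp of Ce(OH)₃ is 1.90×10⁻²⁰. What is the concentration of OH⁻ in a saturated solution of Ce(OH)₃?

Ce(OH)₃(s) ⇌ Ce³⁺(aq) + 3 OH⁻(aq)
For each mole of Ce(OH)₃ that dissolves per liter, [Ce³⁺] = s and [OH⁻] = 3s; let s denote this solubility.
Ksp = [Ce³⁺][OH⁻]^3 = s · (3s)^3 = 27s^4 = 1.90×10⁻²⁰
s = 5.15×10⁻⁶ M
[OH⁻] = 3s = 1.55×10⁻⁵ M

1.55×10⁻⁵ M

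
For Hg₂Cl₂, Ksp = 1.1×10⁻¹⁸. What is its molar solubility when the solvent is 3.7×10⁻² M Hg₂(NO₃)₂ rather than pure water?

Hg₂Cl₂(s) ⇌ Hg₂²⁺(aq) + 2 Cl⁻(aq)
Let s be the solubility of Hg₂Cl₂ here. The common ion gives [Hg₂²⁺] ≈ 3.7×10⁻² M, and [Cl⁻] = 2s.
Ksp = [Hg₂²⁺][Cl⁻]^2 = (3.7×10⁻²)(2s)^2
(2s)^2 = 1.1×10⁻¹⁸ / (3.7×10⁻²) = 3.0×10⁻¹⁷
s = 2.7×10⁻⁹ M

2.7×10⁻⁹ M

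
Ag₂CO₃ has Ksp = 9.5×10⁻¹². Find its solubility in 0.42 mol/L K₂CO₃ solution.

Ag₂CO₃(s) ⇌ 2 Ag⁺(aq) + CO₃²⁻(aq)
The solution already contains CO₃²⁻ at 0.42 mol/L. Let s be the molar solubility of Ag₂CO₃.
[CO₃²⁻] ≈ 0.42 mol/L (common ion dominates); [Ag⁺] = 2s.
Ksp = [Ag⁺]^2[CO₃²⁻] = (2s)^2(0.42)
(2s)^2 = 9.5×10⁻¹² / (0.42) = 2.3×10⁻¹¹
s = 2.4×10⁻⁶ mol/L

2.4×10⁻⁶ M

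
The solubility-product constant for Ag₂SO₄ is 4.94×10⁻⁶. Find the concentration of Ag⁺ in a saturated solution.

2.15×10⁻² M

Ag₂SO₄(s) ⇌ 2 Ag⁺(aq) + SO₄²⁻(aq)
Call the molar solubility s, so that [Ag⁺] = 2s and [SO₄²⁻] = s.
Ksp = [Ag⁺]^2[SO₄²⁻] = (2s)^2 · s = 4s^3 = 4.94×10⁻⁶
s = 1.07×10⁻² M
[Ag⁺] = 2s = 2.15×10⁻² M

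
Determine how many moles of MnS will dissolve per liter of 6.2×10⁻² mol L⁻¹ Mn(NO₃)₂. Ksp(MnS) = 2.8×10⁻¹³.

4.5×10⁻¹² M

MnS(s) ⇌ Mn²⁺(aq) + S²⁻(aq)
With Mn²⁺ already at 6.2×10⁻² mol L⁻¹ and s small, take [Mn²⁺] ≈ 6.2×10⁻² mol L⁻¹ and [S²⁻] = s.
Ksp = [Mn²⁺][S²⁻] = (6.2×10⁻²)s
s = 2.8×10⁻¹³ / (6.2×10⁻²) = 4.5×10⁻¹²
s = 4.5×10⁻¹² mol L⁻¹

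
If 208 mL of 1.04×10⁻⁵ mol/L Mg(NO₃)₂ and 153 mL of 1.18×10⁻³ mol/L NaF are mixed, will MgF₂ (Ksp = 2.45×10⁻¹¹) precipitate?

No

Total volume after mixing = 208 + 153 = 361 mL.
[Mg²⁺] = (1.04×10⁻⁵)(208)/361 = 5.99×10⁻⁶ mol/L
[F⁻] = (1.18×10⁻³)(153)/361 = 5.00×10⁻⁴ mol/L
Q = [Mg²⁺][F⁻]^2 = 1.50×10⁻¹²
Q < Ksp (1.50×10⁻¹² vs 2.45×10⁻¹¹); the solution remains unsaturated and no precipitate forms.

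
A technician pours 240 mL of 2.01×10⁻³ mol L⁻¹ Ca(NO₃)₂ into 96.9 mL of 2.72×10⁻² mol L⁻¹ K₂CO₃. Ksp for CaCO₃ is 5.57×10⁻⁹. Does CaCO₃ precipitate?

Total volume after mixing = 240 + 96.9 = 336.9 mL.
[Ca²⁺] = (2.01×10⁻³)(240)/336.9 = 1.43×10⁻³ mol L⁻¹
[CO₃²⁻] = (2.72×10⁻²)(96.9)/336.9 = 7.82×10⁻³ mol L⁻¹
Q = [Ca²⁺][CO₃²⁻] = 1.12×10⁻⁵
Q = 1.12×10⁻⁵ > Ksp = 5.57×10⁻⁹, so the solution is supersaturated and CaCO₃ precipitates.

Yes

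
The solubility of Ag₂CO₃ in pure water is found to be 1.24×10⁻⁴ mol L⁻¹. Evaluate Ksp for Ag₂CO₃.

Ag₂CO₃(s) ⇌ 2 Ag⁺(aq) + CO₃²⁻(aq)
Let s be the molar solubility. Then [Ag⁺] = 2s and [CO₃²⁻] = s.
Ksp = [Ag⁺]^2[CO₃²⁻] = (2s)^2 · s = 4s^3
Ksp = 4 × (1.24×10⁻⁴)^3 = 7.63×10⁻¹²

Ksp = 7.63×10⁻¹²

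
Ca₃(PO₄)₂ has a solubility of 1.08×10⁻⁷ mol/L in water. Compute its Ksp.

Ksp = 1.59×10⁻³³

Ca₃(PO₄)₂(s) ⇌ 3 Ca²⁺(aq) + 2 PO₄³⁻(aq)
For each mole of Ca₃(PO₄)₂ that dissolves per liter, [Ca²⁺] = 3s and [PO₄³⁻] = 2s; let s denote this solubility.
Ksp = [Ca²⁺]^3[PO₄³⁻]^2 = (3s)^3 · (2s)^2 = 108s^5
Ksp = 108 × (1.08×10⁻⁷)^5 = 1.59×10⁻³³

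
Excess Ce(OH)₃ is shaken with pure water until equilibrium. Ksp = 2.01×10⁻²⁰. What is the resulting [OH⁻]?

1.57×10⁻⁵ M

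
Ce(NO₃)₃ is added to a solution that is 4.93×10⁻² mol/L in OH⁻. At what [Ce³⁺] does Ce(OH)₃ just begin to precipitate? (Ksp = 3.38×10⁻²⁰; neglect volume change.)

2.82×10⁻¹⁶ M

Precipitation begins when Q = Ksp.
Ce(OH)₃(s) ⇌ Ce³⁺(aq) + 3 OH⁻(aq)
Ksp = [Ce³⁺][OH⁻]^3 = [Ce³⁺](4.93×10⁻²)^3
[Ce³⁺] = 3.38×10⁻²⁰ / (4.93×10⁻²)^3 = 2.82×10⁻¹⁶
[Ce³⁺] = 2.82×10⁻¹⁶ mol/L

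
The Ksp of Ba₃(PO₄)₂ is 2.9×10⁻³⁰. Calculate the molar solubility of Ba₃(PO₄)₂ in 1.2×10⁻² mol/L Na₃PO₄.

9.1×10⁻¹⁰ M

Ba₃(PO₄)₂(s) ⇌ 3 Ba²⁺(aq) + 2 PO₄³⁻(aq)
PO₄³⁻ is already present at 1.2×10⁻² mol/L. If s mol/L of Ba₃(PO₄)₂ dissolves, [Ba²⁺] = 3s while [PO₄³⁻] ≈ 1.2×10⁻² mol/L.
Ksp = [Ba²⁺]^3[PO₄³⁻]^2 = (3s)^3(1.2×10⁻²)^2
(3s)^3 = 2.9×10⁻³⁰ / (1.2×10⁻²)^2 = 2.0×10⁻²⁶
s = 9.1×10⁻¹⁰ mol/L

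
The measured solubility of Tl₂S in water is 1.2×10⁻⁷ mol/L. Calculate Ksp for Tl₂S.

Ksp = 6.9×10⁻²¹

Tl₂S(s) ⇌ 2 Tl⁺(aq) + S²⁻(aq)
If s mol/L of Tl₂S dissolves, [Tl⁺] = 2s and [S²⁻] = s.
Ksp = [Tl⁺]^2[S²⁻] = (2s)^2 · s = 4s^3
Ksp = 4 × (1.2×10⁻⁷)^3 = 6.9×10⁻²¹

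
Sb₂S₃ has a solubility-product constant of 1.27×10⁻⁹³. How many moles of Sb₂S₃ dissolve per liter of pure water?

1.03×10⁻¹⁹ M

Sb₂S₃(s) ⇌ 2 Sb³⁺(aq) + 3 S²⁻(aq)
For each mole of Sb₂S₃ that dissolves per liter, [Sb³⁺] = 2s and [S²⁻] = 3s; let s denote this solubility.
Ksp = [Sb³⁺]^2[S²⁻]^3 = (2s)^2 · (3s)^3 = 108s^5
108s^5 = 1.27×10⁻⁹³  ⇒  s^5 = 1.18×10⁻⁹⁵
s = (1.18×10⁻⁹⁵)^(1/5) = 1.03×10⁻¹⁹ mol L⁻¹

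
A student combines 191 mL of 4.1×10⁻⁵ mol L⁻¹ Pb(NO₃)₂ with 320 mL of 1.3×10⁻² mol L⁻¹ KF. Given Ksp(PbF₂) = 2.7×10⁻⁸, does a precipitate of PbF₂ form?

No

The combined volume is 511 mL.
[Pb²⁺] = (4.1×10⁻⁵)(191)/511 = 1.5×10⁻⁵ mol L⁻¹
[F⁻] = (1.3×10⁻²)(320)/511 = 8.1×10⁻³ mol L⁻¹
Q = [Pb²⁺][F⁻]^2 = 1.0×10⁻⁹
Since Q (1.0×10⁻⁹) is less than Ksp (2.7×10⁻⁸), no PbF₂ precipitates.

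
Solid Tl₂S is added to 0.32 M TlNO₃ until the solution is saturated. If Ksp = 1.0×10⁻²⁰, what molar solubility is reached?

Tl₂S(s) ⇌ 2 Tl⁺(aq) + S²⁻(aq)
Tl⁺ is already present at 0.32 M. If s mol/L of Tl₂S dissolves, [S²⁻] = s while [Tl⁺] ≈ 0.32 M.
Ksp = [Tl⁺]^2[S²⁻] = (0.32)^2s
s = 1.0×10⁻²⁰ / (0.32)^2 = 9.8×10⁻²⁰
s = 9.8×10⁻²⁰ M

9.8×10⁻²⁰ M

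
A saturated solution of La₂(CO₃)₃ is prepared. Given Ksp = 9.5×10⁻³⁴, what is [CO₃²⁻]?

La₂(CO₃)₃(s) ⇌ 2 La³⁺(aq) + 3 CO₃²⁻(aq)
If s mol/L of La₂(CO₃)₃ dissolves, [La³⁺] = 2s and [CO₃²⁻] = 3s.
Ksp = [La³⁺]^2[CO₃²⁻]^3 = (2s)^2 · (3s)^3 = 108s^5 = 9.5×10⁻³⁴
s = 9.7×10⁻⁸ mol L⁻¹
[CO₃²⁻] = 3s = 2.9×10⁻⁷ mol L⁻¹

2.9×10⁻⁷ M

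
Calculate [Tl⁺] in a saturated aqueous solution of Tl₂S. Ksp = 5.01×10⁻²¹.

Tl₂S(s) ⇌ 2 Tl⁺(aq) + S²⁻(aq)
Let s be the molar solubility. Then [Tl⁺] = 2s and [S²⁻] = s.
Ksp = [Tl⁺]^2[S²⁻] = (2s)^2 · s = 4s^3 = 5.01×10⁻²¹
s = 1.08×10⁻⁷ mol/L
[Tl⁺] = 2s = 2.16×10⁻⁷ mol/L

2.16×10⁻⁷ M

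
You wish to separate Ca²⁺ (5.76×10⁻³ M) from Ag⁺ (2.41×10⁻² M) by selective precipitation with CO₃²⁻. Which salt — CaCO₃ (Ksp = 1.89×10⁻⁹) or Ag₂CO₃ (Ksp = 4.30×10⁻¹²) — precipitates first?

Ag₂CO₃

The threshold for precipitation is Q = Ksp.
For CaCO₃: [CO₃²⁻] = (Ksp/[Ca²⁺]) = 3.28×10⁻⁷ M
For Ag₂CO₃: [CO₃²⁻] = (Ksp/[Ag⁺]^2) = 7.40×10⁻⁹ M
Ag₂CO₃ requires the lower [CO₃²⁻], so it precipitates first.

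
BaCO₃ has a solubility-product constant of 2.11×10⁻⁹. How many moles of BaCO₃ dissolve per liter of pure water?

BaCO₃(s) ⇌ Ba²⁺(aq) + CO₃²⁻(aq)
If s mol/L of BaCO₃ dissolves, [Ba²⁺] = s and [CO₃²⁻] = s.
Ksp = [Ba²⁺][CO₃²⁻] = s · s = s^2
s^2 = 2.11×10⁻⁹
Taking the 2nd root, s = 4.59×10⁻⁵ M.

4.59×10⁻⁵ M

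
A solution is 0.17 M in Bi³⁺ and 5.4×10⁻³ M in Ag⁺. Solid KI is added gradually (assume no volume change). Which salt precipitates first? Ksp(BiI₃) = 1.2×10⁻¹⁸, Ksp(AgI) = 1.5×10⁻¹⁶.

Precipitation of each salt begins when its ion product equals Ksp.
For BiI₃: [I⁻] = (Ksp/[Bi³⁺])^(1/3) = 1.9×10⁻⁶ M
For AgI: [I⁻] = (Ksp/[Ag⁺]) = 2.8×10⁻¹⁴ M
The smaller threshold [I⁻] is reached first, so AgI precipitates first.

AgI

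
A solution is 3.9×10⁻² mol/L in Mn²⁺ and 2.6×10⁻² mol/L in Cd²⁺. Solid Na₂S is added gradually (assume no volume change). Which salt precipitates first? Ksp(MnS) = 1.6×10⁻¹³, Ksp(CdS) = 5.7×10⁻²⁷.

CdS

Precipitation of each salt begins when its ion product equals Ksp.
For MnS: [S²⁻] = (Ksp/[Mn²⁺]) = 4.1×10⁻¹² mol/L
For CdS: [S²⁻] = (Ksp/[Cd²⁺]) = 2.2×10⁻²⁵ mol/L
Since CdS needs less S²⁻ to reach saturation, it precipitates first.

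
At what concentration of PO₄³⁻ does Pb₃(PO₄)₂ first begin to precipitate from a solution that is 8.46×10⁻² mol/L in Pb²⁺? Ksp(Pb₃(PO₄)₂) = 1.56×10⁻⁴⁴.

5.08×10⁻²¹ M

Precipitation of each salt begins when its ion product equals Ksp.
Pb₃(PO₄)₂(s) ⇌ 3 Pb²⁺(aq) + 2 PO₄³⁻(aq)
Ksp = [Pb²⁺]^3[PO₄³⁻]^2 = [PO₄³⁻]^2(8.46×10⁻²)^3
[PO₄³⁻]^2 = 1.56×10⁻⁴⁴ / (8.46×10⁻²)^3 = 2.58×10⁻⁴¹
[PO₄³⁻] = 5.08×10⁻²¹ mol/L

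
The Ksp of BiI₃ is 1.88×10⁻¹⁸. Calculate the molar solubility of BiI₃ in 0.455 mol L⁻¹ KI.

BiI₃(s) ⇌ Bi³⁺(aq) + 3 I⁻(aq)
The solution already contains I⁻ at 0.455 mol L⁻¹. Let s be the molar solubility of BiI₃.
[I⁻] ≈ 0.455 mol L⁻¹ (common ion dominates); [Bi³⁺] = s.
Ksp = [Bi³⁺][I⁻]^3 = s(0.455)^3
s = 1.88×10⁻¹⁸ / (0.455)^3 = 2.00×10⁻¹⁷
s = 2.00×10⁻¹⁷ mol L⁻¹

2.00×10⁻¹⁷ M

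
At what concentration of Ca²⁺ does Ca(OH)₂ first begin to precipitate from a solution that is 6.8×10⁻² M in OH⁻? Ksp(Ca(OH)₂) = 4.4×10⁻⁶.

Precipitation of each salt begins when its ion product equals Ksp.
Ca(OH)₂(s) ⇌ Ca²⁺(aq) + 2 OH⁻(aq)
Ksp = [Ca²⁺][OH⁻]^2 = [Ca²⁺](6.8×10⁻²)^2
[Ca²⁺] = 4.4×10⁻⁶ / (6.8×10⁻²)^2 = 9.5×10⁻⁴
[Ca²⁺] = 9.5×10⁻⁴ M

9.5×10⁻⁴ M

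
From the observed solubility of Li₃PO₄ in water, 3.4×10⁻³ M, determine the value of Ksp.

Ksp = 3.6×10⁻⁹

Li₃PO₄(s) ⇌ 3 Li⁺(aq) + PO₄³⁻(aq)
If s mol/L of Li₃PO₄ dissolves, [Li⁺] = 3s and [PO₄³⁻] = s.
Ksp = [Li⁺]^3[PO₄³⁻] = (3s)^3 · s = 27s^4
Ksp = 27 × (3.4×10⁻³)^4 = 3.6×10⁻⁹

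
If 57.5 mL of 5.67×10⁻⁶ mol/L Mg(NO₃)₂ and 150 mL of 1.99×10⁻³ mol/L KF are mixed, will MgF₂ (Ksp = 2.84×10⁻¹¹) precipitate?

The combined volume is 207.5 mL.
[Mg²⁺] = (5.67×10⁻⁶)(57.5)/207.5 = 1.57×10⁻⁶ mol/L
[F⁻] = (1.99×10⁻³)(150)/207.5 = 1.44×10⁻³ mol/L
Q = [Mg²⁺][F⁻]^2 = 3.25×10⁻¹²
Q = 3.25×10⁻¹² < Ksp = 2.84×10⁻¹¹, so the solution is unsaturated and no precipitate forms.

No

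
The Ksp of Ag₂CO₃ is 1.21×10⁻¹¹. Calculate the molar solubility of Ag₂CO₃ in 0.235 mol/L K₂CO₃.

3.59×10⁻⁶ M

Ag₂CO₃(s) ⇌ 2 Ag⁺(aq) + CO₃²⁻(aq)
The solution already contains CO₃²⁻ at 0.235 mol/L. Let s be the molar solubility of Ag₂CO₃.
[CO₃²⁻] ≈ 0.235 mol/L (common ion dominates); [Ag⁺] = 2s.
Ksp = [Ag⁺]^2[CO₃²⁻] = (2s)^2(0.235)
(2s)^2 = 1.21×10⁻¹¹ / (0.235) = 5.15×10⁻¹¹
s = 3.59×10⁻⁶ mol/L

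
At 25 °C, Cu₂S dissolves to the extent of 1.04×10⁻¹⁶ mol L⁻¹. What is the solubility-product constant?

Cu₂S(s) ⇌ 2 Cu⁺(aq) + S²⁻(aq)
Let s be the molar solubility. Then [Cu⁺] = 2s and [S²⁻] = s.
Ksp = [Cu⁺]^2[S²⁻] = (2s)^2 · s = 4s^3
Ksp = 4 × (1.04×10⁻¹⁶)^3 = 4.50×10⁻⁴⁸

Ksp = 4.50×10⁻⁴⁸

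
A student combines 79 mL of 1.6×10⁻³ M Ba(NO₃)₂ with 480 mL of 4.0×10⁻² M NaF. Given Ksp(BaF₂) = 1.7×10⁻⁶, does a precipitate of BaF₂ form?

No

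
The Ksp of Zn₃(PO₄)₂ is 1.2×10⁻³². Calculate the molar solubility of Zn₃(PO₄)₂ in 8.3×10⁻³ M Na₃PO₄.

Zn₃(PO₄)₂(s) ⇌ 3 Zn²⁺(aq) + 2 PO₄³⁻(aq)
The solution already contains PO₄³⁻ at 8.3×10⁻³ M. Let s be the molar solubility of Zn₃(PO₄)₂.
[PO₄³⁻] ≈ 8.3×10⁻³ M (common ion dominates); [Zn²⁺] = 3s.
Ksp = [Zn²⁺]^3[PO₄³⁻]^2 = (3s)^3(8.3×10⁻³)^2
(3s)^3 = 1.2×10⁻³² / (8.3×10⁻³)^2 = 1.7×10⁻²⁸
s = 1.9×10⁻¹⁰ M

1.9×10⁻¹⁰ M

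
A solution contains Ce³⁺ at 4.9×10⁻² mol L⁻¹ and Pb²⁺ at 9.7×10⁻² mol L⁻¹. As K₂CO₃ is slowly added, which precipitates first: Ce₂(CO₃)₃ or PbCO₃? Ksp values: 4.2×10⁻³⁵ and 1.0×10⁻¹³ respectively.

Precipitation begins when Q = Ksp.
For Ce₂(CO₃)₃: [CO₃²⁻] = (Ksp/[Ce³⁺]^2)^(1/3) = 2.6×10⁻¹¹ mol L⁻¹
For PbCO₃: [CO₃²⁻] = (Ksp/[Pb²⁺]) = 1.0×10⁻¹² mol L⁻¹
PbCO₃ requires the lower [CO₃²⁻], so it precipitates first.

PbCO₃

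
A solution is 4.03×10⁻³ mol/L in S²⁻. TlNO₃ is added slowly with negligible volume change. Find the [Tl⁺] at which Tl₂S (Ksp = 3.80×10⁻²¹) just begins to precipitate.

9.71×10⁻¹⁰ M

Precipitation begins when Q = Ksp.
Tl₂S(s) ⇌ 2 Tl⁺(aq) + S²⁻(aq)
Ksp = [Tl⁺]^2[S²⁻] = [Tl⁺]^2(4.03×10⁻³)
[Tl⁺]^2 = 3.80×10⁻²¹ / (4.03×10⁻³) = 9.43×10⁻¹⁹
[Tl⁺] = 9.71×10⁻¹⁰ mol/L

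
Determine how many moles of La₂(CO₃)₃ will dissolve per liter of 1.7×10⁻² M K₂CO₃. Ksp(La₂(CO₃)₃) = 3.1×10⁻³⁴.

4.0×10⁻¹⁵ M

La₂(CO₃)₃(s) ⇌ 2 La³⁺(aq) + 3 CO₃²⁻(aq)
Let s be the solubility of La₂(CO₃)₃ here. The common ion gives [CO₃²⁻] ≈ 1.7×10⁻² M, and [La³⁺] = 2s.
Ksp = [La³⁺]^2[CO₃²⁻]^3 = (2s)^2(1.7×10⁻²)^3
(2s)^2 = 3.1×10⁻³⁴ / (1.7×10⁻²)^3 = 6.3×10⁻²⁹
s = 4.0×10⁻¹⁵ M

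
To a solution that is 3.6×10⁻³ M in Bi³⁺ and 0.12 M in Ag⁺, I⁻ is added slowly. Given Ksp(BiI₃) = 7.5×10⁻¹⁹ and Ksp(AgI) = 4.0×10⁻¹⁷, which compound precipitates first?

A salt starts to precipitate once the ion product Q reaches its Ksp.
For BiI₃: [I⁻] = (Ksp/[Bi³⁺])^(1/3) = 5.9×10⁻⁶ M
For AgI: [I⁻] = (Ksp/[Ag⁺]) = 3.3×10⁻¹⁶ M
AgI requires the lower [I⁻], so it precipitates first.

AgI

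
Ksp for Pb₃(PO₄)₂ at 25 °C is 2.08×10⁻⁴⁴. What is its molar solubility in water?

7.19×10⁻¹⁰ M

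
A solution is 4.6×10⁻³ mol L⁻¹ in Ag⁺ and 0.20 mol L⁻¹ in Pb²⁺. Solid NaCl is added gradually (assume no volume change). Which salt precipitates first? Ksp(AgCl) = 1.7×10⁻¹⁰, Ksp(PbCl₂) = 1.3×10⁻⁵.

AgCl

Each salt precipitates once Q = Ksp for that salt.
For AgCl: [Cl⁻] = (Ksp/[Ag⁺]) = 3.7×10⁻⁸ mol L⁻¹
For PbCl₂: [Cl⁻] = (Ksp/[Pb²⁺])^(1/2) = 8.1×10⁻³ mol L⁻¹
Since AgCl needs less Cl⁻ to reach saturation, it precipitates first.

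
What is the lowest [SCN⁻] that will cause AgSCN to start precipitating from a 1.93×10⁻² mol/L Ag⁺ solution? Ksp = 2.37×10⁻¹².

1.23×10⁻¹⁰ M

Each salt precipitates once Q = Ksp for that salt.
AgSCN(s) ⇌ Ag⁺(aq) + SCN⁻(aq)
Ksp = [Ag⁺][SCN⁻] = [SCN⁻](1.93×10⁻²)
[SCN⁻] = 2.37×10⁻¹² / (1.93×10⁻²) = 1.23×10⁻¹⁰
[SCN⁻] = 1.23×10⁻¹⁰ mol/L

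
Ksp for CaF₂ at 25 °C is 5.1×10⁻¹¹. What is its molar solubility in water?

2.3×10⁻⁴ M

CaF₂(s) ⇌ Ca²⁺(aq) + 2 F⁻(aq)
With molar solubility s: [Ca²⁺] = s, [F⁻] = 2s.
Ksp = [Ca²⁺][F⁻]^2 = s · (2s)^2 = 4s^3
4s^3 = 5.1×10⁻¹¹  ⇒  s^3 = 1.3×10⁻¹¹
s = 2.3×10⁻⁴ mol L⁻¹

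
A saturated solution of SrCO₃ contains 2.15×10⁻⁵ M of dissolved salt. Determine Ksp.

Ksp = 4.62×10⁻¹⁰

SrCO₃(s) ⇌ Sr²⁺(aq) + CO₃²⁻(aq)
With molar solubility s: [Sr²⁺] = s, [CO₃²⁻] = s.
Ksp = [Sr²⁺][CO₃²⁻] = s · s = s^2
Ksp = (2.15×10⁻⁵)^2 = 4.62×10⁻¹⁰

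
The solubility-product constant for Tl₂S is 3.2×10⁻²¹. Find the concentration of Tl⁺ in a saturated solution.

1.9×10⁻⁷ M

Tl₂S(s) ⇌ 2 Tl⁺(aq) + S²⁻(aq)
If s mol/L of Tl₂S dissolves, [Tl⁺] = 2s and [S²⁻] = s.
Ksp = [Tl⁺]^2[S²⁻] = (2s)^2 · s = 4s^3 = 3.2×10⁻²¹
s = 9.3×10⁻⁸ mol/L
[Tl⁺] = 2s = 1.9×10⁻⁷ mol/L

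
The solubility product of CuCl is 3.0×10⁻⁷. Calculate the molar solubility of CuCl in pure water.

5.5×10⁻⁴ M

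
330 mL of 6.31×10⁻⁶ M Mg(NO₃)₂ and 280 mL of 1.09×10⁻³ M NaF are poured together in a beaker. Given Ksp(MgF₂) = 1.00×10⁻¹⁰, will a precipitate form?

No

After mixing, V = 330 mL + 280 mL = 610 mL.
[Mg²⁺] = (6.31×10⁻⁶)(330)/610 = 3.41×10⁻⁶ M
[F⁻] = (1.09×10⁻³)(280)/610 = 5.00×10⁻⁴ M
Q = [Mg²⁺][F⁻]^2 = 8.55×10⁻¹³
Since Q (8.55×10⁻¹³) is less than Ksp (1.00×10⁻¹⁰), no MgF₂ precipitates.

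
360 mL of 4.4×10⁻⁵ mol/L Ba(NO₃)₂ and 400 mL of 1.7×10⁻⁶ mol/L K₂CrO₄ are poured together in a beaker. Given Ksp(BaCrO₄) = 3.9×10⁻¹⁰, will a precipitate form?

The combined volume is 760 mL.
[Ba²⁺] = (4.4×10⁻⁵)(360)/760 = 2.1×10⁻⁵ mol/L
[CrO₄²⁻] = (1.7×10⁻⁶)(400)/760 = 8.9×10⁻⁷ mol/L
Q = [Ba²⁺][CrO₄²⁻] = 1.9×10⁻¹¹
Q < Ksp (1.9×10⁻¹¹ vs 3.9×10⁻¹⁰); the solution remains unsaturated and no precipitate forms.

No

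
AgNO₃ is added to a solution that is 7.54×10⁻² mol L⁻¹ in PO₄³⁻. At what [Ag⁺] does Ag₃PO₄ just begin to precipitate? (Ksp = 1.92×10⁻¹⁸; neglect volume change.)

2.94×10⁻⁶ M

Precipitation begins when Q = Ksp.
Ag₃PO₄(s) ⇌ 3 Ag⁺(aq) + PO₄³⁻(aq)
Ksp = [Ag⁺]^3[PO₄³⁻] = [Ag⁺]^3(7.54×10⁻²)
[Ag⁺]^3 = 1.92×10⁻¹⁸ / (7.54×10⁻²) = 2.55×10⁻¹⁷
[Ag⁺] = 2.94×10⁻⁶ mol L⁻¹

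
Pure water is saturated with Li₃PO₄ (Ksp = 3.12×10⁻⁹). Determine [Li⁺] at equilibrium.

Li₃PO₄(s) ⇌ 3 Li⁺(aq) + PO₄³⁻(aq)
If s mol/L of Li₃PO₄ dissolves, [Li⁺] = 3s and [PO₄³⁻] = s.
Ksp = [Li⁺]^3[PO₄³⁻] = (3s)^3 · s = 27s^4 = 3.12×10⁻⁹
s = 3.28×10⁻³ mol/L
[Li⁺] = 3s = 9.84×10⁻³ mol/L

9.84×10⁻³ M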